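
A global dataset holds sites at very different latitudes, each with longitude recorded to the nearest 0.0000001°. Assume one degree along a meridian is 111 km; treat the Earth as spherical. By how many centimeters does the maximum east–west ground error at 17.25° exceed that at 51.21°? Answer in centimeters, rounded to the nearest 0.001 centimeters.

0.182 centimeters

Rounding to 7 decimal places leaves the longitude within ±5e-08° of the true value.
Error at 17.25° = 5e-08° × 111000 × cos 17.25° ≈ 0.00555 × 0.9550 = 0.0053004 m.
At 51.21°: 5e-08° × 111000 × cos 51.21° = 5e-08 × 111000 × 0.6265 ≈ 0.0034769 m.
Difference: 0.0053004 − 0.0034769 = 0.0018235 m.
That is 0.00182346 m = 0.18235 cm.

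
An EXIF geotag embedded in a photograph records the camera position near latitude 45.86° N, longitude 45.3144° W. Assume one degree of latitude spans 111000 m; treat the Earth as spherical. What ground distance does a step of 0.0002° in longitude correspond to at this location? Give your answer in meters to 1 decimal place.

15.5 meters

At 45.86° a degree of longitude is 111000 × cos 45.86° ≈ 77302 m, so 0.0002° corresponds to 15.4604 m.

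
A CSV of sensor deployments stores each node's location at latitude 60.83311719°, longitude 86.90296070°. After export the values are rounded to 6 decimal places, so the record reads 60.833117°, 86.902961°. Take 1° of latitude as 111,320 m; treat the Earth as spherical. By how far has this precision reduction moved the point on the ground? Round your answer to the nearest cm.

Δlat = 60.83311719 − 60.833117 = +0.00000019°; Δlon = 86.90296070 − 86.902961 = -0.00000030°.
North–south shift: 0.00000019 × 111320 = 0.0211508 m.
E–W at 60.8331°: -0.00000030° × 111320 × cos 60.8331° = -0.00000030 × 111320 × 0.4874 ≈ -0.0162757 m.
Distance: √(0.0211508² + 0.0162757²) ≈ 0.0266881 m.
That is 0.0266881 m = 2.6688 cm.

3 cm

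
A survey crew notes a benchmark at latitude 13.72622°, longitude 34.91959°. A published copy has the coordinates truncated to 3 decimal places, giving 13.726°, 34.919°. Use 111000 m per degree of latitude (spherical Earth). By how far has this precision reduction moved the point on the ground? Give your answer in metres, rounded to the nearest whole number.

The latitude changed by +0.00022° and the longitude by +0.00059°.
North–south shift: 0.00022 × 111000 = 24.42 m.
East–west at this latitude: 0.00059° × 111000 × cos 13.726° ≈ 0.00059 × 107830 = 63.6197 m.
Distance: √(24.42² + 63.6197²) ≈ 68.1455 m.

68 metres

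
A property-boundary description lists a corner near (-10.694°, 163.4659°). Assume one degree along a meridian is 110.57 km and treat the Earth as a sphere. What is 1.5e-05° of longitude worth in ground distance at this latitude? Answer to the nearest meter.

At 10.694° a degree of longitude is 110570 × cos 10.694° ≈ 108650 m, so 1.5e-05° corresponds to 1.62974 m.

2 meters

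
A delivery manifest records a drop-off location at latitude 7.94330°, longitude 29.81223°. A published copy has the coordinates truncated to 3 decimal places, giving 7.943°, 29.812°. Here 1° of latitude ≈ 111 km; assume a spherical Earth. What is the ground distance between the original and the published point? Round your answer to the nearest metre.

42 metres

Δlat = 7.94330 − 7.943 = +0.00030°; Δlon = 29.81223 − 29.812 = +0.00023°.
N–S: 0.00030° × 111000 m/° = 33.3 m.
East–west at this latitude: 0.00023° × 111000 × cos 7.943° ≈ 0.00023 × 109935 = 25.2851 m.
Combined displacement = (33.3² + 25.2851²)^½ ≈ 41.8118 m.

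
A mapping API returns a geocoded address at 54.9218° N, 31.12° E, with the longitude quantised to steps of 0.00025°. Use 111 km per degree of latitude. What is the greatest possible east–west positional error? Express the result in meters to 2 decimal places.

With a 0.00025° grid the true value lies within half a step, ±0.00025°/2 = ±0.000125°, of the stored one.
Parallels shrink by cos φ, so at 54.9218° a degree of longitude is 111000 × 0.5747 ≈ 63791 m.
So at most 0.000125° × 63791 ≈ 7.97388 m east–west.

7.97 meters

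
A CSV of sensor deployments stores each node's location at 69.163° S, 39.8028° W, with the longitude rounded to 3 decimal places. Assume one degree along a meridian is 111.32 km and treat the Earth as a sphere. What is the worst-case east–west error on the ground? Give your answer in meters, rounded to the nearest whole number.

Rounding to 3 decimal places leaves the longitude within ±0.0005° of the true value.
One degree of longitude at 69.163° is 111320 × cos 69.163° ≈ 111320 × 0.3557 = 39597.7 m.
So at most 0.0005° × 39597.7 ≈ 19.7989 m east–west.

20 meters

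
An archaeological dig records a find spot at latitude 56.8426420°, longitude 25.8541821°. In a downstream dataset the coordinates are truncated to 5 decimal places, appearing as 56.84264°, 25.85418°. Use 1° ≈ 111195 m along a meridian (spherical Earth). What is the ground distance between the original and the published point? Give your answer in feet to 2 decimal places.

0.84 feet

The latitude changed by +0.0000020° and the longitude by +0.0000021°.
North–south shift: 0.0000020 × 111195 = 0.22239 m.
East–west at this latitude: 0.0000021° × 111195 × cos 56.8426° ≈ 0.0000021 × 60817 = 0.127716 m.
Combined displacement = (0.22239² + 0.127716²)^½ ≈ 0.256454 m.
Converting: 0.256454 m × 3.2808 ft/m ≈ 0.84138 ft.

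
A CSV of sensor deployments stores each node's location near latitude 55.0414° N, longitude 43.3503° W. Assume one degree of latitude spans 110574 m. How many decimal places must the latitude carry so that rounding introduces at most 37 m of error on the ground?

One degree of latitude covers 110574 m.
N decimal places → at most half a unit in the last place, 0.5 × 10⁻ᴺ° = 110574/2 × 10⁻ᴺ m.
Need 0.5 × 110574 × 10⁻ᴺ ≤ 37 → 10⁻ᴺ ≤ 6.692e-04, so N ≥ 3.17.
So 4 decimal places suffice (5.53 m); 3 would allow up to 55.3 m.

4 decimal places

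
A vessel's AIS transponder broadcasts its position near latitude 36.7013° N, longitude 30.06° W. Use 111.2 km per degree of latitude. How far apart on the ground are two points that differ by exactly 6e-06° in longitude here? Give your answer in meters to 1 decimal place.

At 36.7013° a degree of longitude is 111200 × cos 36.7013° ≈ 89155.9 m, so 6e-06° corresponds to 0.534936 m.

0.5 meters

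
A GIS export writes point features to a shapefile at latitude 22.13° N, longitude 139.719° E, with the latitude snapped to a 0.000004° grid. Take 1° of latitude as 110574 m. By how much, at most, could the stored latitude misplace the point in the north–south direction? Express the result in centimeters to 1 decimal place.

With a 0.000004° grid the true value lies within half a step, ±0.000004°/2 = ±2e-06°, of the stored one.
Along the meridian that is 2e-06° × 110574 m/° = 0.221148 m.
That is 0.221148 m = 22.115 cm.

22.1 centimeters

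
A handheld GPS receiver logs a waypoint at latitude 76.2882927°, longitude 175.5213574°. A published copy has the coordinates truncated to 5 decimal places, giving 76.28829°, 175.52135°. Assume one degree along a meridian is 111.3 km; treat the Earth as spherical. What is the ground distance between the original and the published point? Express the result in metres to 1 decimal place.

0.4 metres

The latitude changed by +0.0000027° and the longitude by +0.0000074°.
N–S: 0.0000027° × 111300 m/° = 0.30051 m.
E–W at 76.2883°: 0.0000074° × 111300 × cos 76.2883° = 0.0000074 × 111300 × 0.2370 ≈ 0.195228 m.
Distance: √(0.30051² + 0.195228²) ≈ 0.358358 m.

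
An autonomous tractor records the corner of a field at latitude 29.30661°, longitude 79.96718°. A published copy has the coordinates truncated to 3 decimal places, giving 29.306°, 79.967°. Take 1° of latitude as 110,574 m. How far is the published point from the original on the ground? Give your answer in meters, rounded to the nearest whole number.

70 meters

The latitude changed by +0.00061° and the longitude by +0.00018°.
N–S: 0.00061° × 110574 m/° = 67.4501 m.
East–west at this latitude: 0.00018° × 110574 × cos 29.306° ≈ 0.00018 × 96422.5 = 17.3561 m.
Hypotenuse of the two orthogonal shifts: √(67.4501² + 17.3561²) = 69.6474 m.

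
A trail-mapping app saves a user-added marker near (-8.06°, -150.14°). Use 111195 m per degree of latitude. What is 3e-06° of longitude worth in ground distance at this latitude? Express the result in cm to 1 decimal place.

One degree of longitude here spans 111195 × cos 8.06° = 111195 × 0.9901 ≈ 110097 m; 3e-06° of that is 0.33029 m.
That is 0.33029 m = 33.029 cm.

33.0 cm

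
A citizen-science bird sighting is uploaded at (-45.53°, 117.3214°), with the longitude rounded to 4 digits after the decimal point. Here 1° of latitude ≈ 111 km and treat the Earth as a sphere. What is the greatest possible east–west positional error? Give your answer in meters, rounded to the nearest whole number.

4 meters

Rounding to 4 decimal places leaves the longitude within ±5e-05° of the true value.
One degree of longitude at 45.53° is 111000 × cos 45.53° ≈ 111000 × 0.7005 = 77759.5 m.
East–west error: 5e-05° × 77759.5 m/° ≈ 3.88797 m.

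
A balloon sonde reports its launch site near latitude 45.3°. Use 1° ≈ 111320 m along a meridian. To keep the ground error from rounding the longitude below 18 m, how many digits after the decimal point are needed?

At 45.3° one degree of longitude covers 111320 × cos 45.3° ≈ 111320 × 0.7034 ≈ 78301.9 m.
N decimal places → at most half a unit in the last place, 0.5 × 10⁻ᴺ° = 78301.9/2 × 10⁻ᴺ m.
Need 0.5 × 78301.9 × 10⁻ᴺ ≤ 18 → 10⁻ᴺ ≤ 4.598e-04, so N ≥ 3.34.
So 4 decimal places suffice (3.92 m); 3 would allow up to 39.2 m.

4 decimal places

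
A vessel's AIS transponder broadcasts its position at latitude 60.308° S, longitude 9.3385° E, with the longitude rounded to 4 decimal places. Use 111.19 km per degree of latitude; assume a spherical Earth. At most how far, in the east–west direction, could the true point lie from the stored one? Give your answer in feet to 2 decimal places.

Rounding to 4 decimal places leaves the longitude within ±5e-05° of the true value.
At latitude 60.308° a degree of longitude spans 111190 m × cos 60.308° = 111190 × 0.4953 ≈ 55076.6 m.
East–west error: 5e-05° × 55076.6 m/° ≈ 2.75383 m.
Converting: 2.75383 m × 3.2808 ft/m ≈ 9.0349 ft.

9.03 feet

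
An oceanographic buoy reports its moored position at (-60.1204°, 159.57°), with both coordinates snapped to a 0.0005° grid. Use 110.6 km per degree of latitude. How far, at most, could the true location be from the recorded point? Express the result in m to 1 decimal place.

30.9 m

With a 0.0005° grid the true value lies within half a step, ±0.0005°/2 = ±0.00025°, of the stored one.
North–south component: 0.00025° × 110600 = 27.65 m.
Longitude error → 0.00025 × 110600 × cos 60.1204° = 0.00025 × 110600 × 0.4982 ≈ 13.7747 m.
Worst case both components are at the extreme and orthogonal: √(27.65² + 13.7747²) ≈ 30.8912 m.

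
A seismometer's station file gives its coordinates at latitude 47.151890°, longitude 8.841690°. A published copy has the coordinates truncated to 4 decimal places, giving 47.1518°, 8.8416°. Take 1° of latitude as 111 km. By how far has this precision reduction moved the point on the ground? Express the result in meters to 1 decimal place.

Δlat = 47.151890 − 47.1518 = +0.000090°; Δlon = 8.841690 − 8.8416 = +0.000090°.
North–south shift: 0.000090 × 111000 = 9.99 m.
East–west at this latitude: 0.000090° × 111000 × cos 47.1518° ≈ 0.000090 × 75486.5 = 6.79378 m.
Distance: √(9.99² + 6.79378²) ≈ 12.0812 m.

12.1 meters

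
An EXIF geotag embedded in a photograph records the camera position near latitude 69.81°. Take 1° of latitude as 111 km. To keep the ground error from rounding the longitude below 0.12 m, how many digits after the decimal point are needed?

6 decimal places

At 69.81° one degree of longitude covers 111000 × cos 69.81° ≈ 111000 × 0.3451 ≈ 38309.9 m.
N decimal places → at most half a unit in the last place, 0.5 × 10⁻ᴺ° = 38309.9/2 × 10⁻ᴺ m.
Need 0.5 × 38309.9 × 10⁻ᴺ ≤ 0.12 → 10⁻ᴺ ≤ 6.265e-06, so N ≥ 5.20.
N = 5 would give 0.192 m (too coarse); N = 6 gives 0.0192 m ≤ 0.12 m.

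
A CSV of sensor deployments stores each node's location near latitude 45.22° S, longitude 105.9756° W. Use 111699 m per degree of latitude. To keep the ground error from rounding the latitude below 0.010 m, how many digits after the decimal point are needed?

One degree of latitude covers 111699 m.
N decimal places → at most half a unit in the last place, 0.5 × 10⁻ᴺ° = 111699/2 × 10⁻ᴺ m.
Need 0.5 × 111699 × 10⁻ᴺ ≤ 0.010 → 10⁻ᴺ ≤ 1.791e-07, so N ≥ 6.75.
N = 6 would give 0.0558 m (too coarse); N = 7 gives 0.00558 m ≤ 0.010 m.

7 decimal places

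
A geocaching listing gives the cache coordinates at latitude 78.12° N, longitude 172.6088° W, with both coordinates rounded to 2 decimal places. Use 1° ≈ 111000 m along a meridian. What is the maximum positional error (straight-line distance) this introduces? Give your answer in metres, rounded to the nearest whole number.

567 metres

Rounding to 2 decimal places leaves each coordinate within ±0.005° of the true value.
N–S: 0.005° × 111000 m/° = 555 m.
East–west component at 78.12°: 0.005° × 111000 × cos 78.12° ≈ 0.005 × 22850.7 ≈ 114.254 m.
The two errors are perpendicular, so the maximum displacement is √(555² + 114.254²) ≈ 566.638 m.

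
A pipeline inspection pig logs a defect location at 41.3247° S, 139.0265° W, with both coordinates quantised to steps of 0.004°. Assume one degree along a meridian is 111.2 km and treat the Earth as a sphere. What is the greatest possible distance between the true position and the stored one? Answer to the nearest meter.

With a 0.004° grid the true value lies within half a step, ±0.004°/2 = ±0.002°, of the stored one.
North–south component: 0.002° × 111200 = 222.4 m.
E–W at 41.3247°: 0.002° × 111200 × cos 41.3247° = 0.002 × 111200 × 0.7510 ≈ 167.018 m.
Worst case both components are at the extreme and orthogonal: √(222.4² + 167.018²) ≈ 278.131 m.

278 meters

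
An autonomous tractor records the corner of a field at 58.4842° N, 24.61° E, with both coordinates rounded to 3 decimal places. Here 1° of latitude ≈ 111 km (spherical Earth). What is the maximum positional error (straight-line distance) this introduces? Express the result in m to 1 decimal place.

62.6 m

Rounding to 3 decimal places leaves each coordinate within ±0.0005° of the true value.
North–south component: 0.0005° × 111000 = 55.5 m.
Longitude error → 0.0005 × 111000 × cos 58.4842° = 0.0005 × 111000 × 0.5227 ≈ 29.0117 m.
The two errors are perpendicular, so the maximum displacement is √(55.5² + 29.0117²) ≈ 62.6253 m.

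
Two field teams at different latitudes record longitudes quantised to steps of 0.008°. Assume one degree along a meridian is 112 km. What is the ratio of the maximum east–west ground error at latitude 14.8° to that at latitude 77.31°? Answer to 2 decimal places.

4.40

With a 0.008° grid the true value lies within half a step, ±0.008°/2 = ±0.004°, of the stored one.
At 14.8°: 0.004° × 112000 × cos 14.8° = 0.004 × 112000 × 0.9668 ≈ 433.14 m.
Error at 77.31° = 0.004° × 112000 × cos 77.31° ≈ 448 × 0.2197 = 98.415 m.
Ratio: 433.14 / 98.415 = cos 14.8° / cos 77.31° ≈ 4.4011.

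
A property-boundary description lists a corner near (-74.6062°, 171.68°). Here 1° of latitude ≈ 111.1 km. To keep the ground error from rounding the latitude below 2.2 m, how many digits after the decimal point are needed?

5

One degree of latitude covers 111100 m.
N decimal places → at most half a unit in the last place, 0.5 × 10⁻ᴺ° = 111100/2 × 10⁻ᴺ m.
Setting 55550 × 10⁻ᴺ ≤ 2.2 gives 10ᴺ ≥ 2.525e+04, i.e. N ≥ 4.40.
N = 4 would give 5.56 m (too coarse); N = 5 gives 0.555 m ≤ 2.2 m.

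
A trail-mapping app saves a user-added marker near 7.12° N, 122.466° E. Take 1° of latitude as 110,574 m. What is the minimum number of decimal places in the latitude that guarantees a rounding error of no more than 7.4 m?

One degree of latitude covers 110574 m.
N decimal places → at most half a unit in the last place, 0.5 × 10⁻ᴺ° = 110574/2 × 10⁻ᴺ m.
Need 0.5 × 110574 × 10⁻ᴺ ≤ 7.4 → 10⁻ᴺ ≤ 1.338e-04, so N ≥ 3.87.
N = 3 would give 55.3 m (too coarse); N = 4 gives 5.53 m ≤ 7.4 m.

4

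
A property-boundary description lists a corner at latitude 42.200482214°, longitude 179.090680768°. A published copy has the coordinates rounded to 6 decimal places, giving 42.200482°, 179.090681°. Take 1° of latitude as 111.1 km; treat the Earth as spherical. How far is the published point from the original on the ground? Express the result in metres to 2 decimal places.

Δlat = 42.200482214 − 42.200482 = +0.000000214°; Δlon = 179.090680768 − 179.090681 = -0.000000232°.
North–south shift: 0.000000214 × 111100 = 0.0237754 m.
East–west at this latitude: -0.000000232° × 111100 × cos 42.2005° ≈ -0.000000232 × 82302.8 = -0.0190942 m.
Combined displacement = (0.0237754² + 0.0190942²)^½ ≈ 0.0304936 m.

0.03 metres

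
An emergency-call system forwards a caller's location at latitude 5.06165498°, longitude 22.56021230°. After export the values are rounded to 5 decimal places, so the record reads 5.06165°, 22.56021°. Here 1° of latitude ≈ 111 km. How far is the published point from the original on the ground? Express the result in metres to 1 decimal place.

0.6 metres

The latitude changed by +0.00000498° and the longitude by +0.00000230°.
North–south shift: 0.00000498 × 111000 = 0.55278 m.
East–west at this latitude: 0.00000230° × 111000 × cos 5.06165° ≈ 0.00000230 × 110567 = 0.254304 m.
Distance: √(0.55278² + 0.254304²) ≈ 0.608471 m.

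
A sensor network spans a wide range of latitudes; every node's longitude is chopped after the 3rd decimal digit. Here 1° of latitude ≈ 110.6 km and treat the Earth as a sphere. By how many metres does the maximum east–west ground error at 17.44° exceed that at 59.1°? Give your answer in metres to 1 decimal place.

48.7 metres

Truncating at 3 decimal places can drop up to a full unit in the last place, so the longitude may be off by as much as 0.001°.
Error at 17.44° = 0.001° × 110600 × cos 17.44° ≈ 110.6 × 0.9540 = 105.52 m.
At 59.1°: 0.001° × 110600 × cos 59.1° = 0.001 × 110600 × 0.5135 ≈ 56.798 m.
So the lower-latitude error exceeds the higher by 105.52 − 56.798 = 48.718 m.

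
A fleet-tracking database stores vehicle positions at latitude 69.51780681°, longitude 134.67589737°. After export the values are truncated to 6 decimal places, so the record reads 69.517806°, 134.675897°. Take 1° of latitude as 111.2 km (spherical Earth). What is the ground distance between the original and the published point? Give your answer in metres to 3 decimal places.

The latitude changed by +0.00000081° and the longitude by +0.00000037°.
N–S: 0.00000081° × 111200 m/° = 0.090072 m.
E–W at 69.5178°: 0.00000037° × 111200 × cos 69.5178° = 0.00000037 × 111200 × 0.3499 ≈ 0.014397 m.
Combined displacement = (0.090072² + 0.014397²)^½ ≈ 0.0912153 m.

0.091 metres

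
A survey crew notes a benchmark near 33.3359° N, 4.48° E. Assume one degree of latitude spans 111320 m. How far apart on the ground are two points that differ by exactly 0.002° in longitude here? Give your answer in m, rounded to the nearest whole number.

186 m

0.002° of longitude at 33.3359° is 0.002 × 111320 × cos 33.3359° ≈ 0.002 × 93003.8 = 186.008 m.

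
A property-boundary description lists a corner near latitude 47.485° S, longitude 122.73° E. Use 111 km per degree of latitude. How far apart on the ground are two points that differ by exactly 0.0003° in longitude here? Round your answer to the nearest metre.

At 47.485° a degree of longitude is 111000 × cos 47.485° ≈ 75011.9 m, so 0.0003° corresponds to 22.5036 m.

23 metres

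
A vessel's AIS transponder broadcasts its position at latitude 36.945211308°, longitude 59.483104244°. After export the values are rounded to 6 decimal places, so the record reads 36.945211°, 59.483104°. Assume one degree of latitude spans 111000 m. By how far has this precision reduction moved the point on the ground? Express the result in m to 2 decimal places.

0.04 m

Δlat = 36.945211308 − 36.945211 = +0.000000308°; Δlon = 59.483104244 − 59.483104 = +0.000000244°.
North–south shift: 0.000000308 × 111000 = 0.034188 m.
E–W at 36.9452°: 0.000000244° × 111000 × cos 36.9452° = 0.000000244 × 111000 × 0.7992 ≈ 0.0216458 m.
Hypotenuse of the two orthogonal shifts: √(0.034188² + 0.0216458²) = 0.0404643 m.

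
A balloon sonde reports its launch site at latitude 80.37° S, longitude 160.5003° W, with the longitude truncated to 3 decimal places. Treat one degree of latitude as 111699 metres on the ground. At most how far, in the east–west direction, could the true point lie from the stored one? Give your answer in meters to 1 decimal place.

Truncating at 3 decimal places can drop up to a full unit in the last place, so the longitude may be off by as much as 0.001°.
Parallels shrink by cos φ, so at 80.37° a degree of longitude is 111699 × 0.1673 ≈ 18685.6 m.
Maximum E–W displacement: 0.001 × 18685.6 = 18.6856 m.

18.7 meters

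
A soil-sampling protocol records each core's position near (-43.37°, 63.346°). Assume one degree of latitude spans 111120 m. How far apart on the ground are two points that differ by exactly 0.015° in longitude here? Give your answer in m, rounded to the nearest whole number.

1212 m

One degree of longitude here spans 111120 × cos 43.37° = 111120 × 0.7269 ≈ 80776.9 m; 0.015° of that is 1211.65 m.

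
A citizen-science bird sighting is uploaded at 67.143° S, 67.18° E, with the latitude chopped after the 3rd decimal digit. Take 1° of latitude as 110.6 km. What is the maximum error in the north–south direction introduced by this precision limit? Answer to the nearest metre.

111 metres

Truncating at 3 decimal places can drop up to a full unit in the last place, so the latitude may be off by as much as 0.001°.
North–south distance: 0.001° × 110600 m/° = 110.6 m.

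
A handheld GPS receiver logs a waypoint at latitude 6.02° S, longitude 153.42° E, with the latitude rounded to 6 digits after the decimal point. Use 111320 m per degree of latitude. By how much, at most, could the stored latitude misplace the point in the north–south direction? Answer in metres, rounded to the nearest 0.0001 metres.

0.0557 metres

Rounding to 6 decimal places leaves the latitude within ±5e-07° of the true value.
North–south distance: 5e-07° × 111320 m/° = 0.05566 m.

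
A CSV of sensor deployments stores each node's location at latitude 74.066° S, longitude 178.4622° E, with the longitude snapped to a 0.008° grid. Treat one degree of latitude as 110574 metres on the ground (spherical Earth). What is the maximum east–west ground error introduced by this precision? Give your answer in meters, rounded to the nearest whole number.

121 meters

With a 0.008° grid the true value lies within half a step, ±0.008°/2 = ±0.004°, of the stored one.
One degree of longitude at 74.066° is 110574 × cos 74.066° ≈ 110574 × 0.2745 = 30355.9 m.
Maximum E–W displacement: 0.004 × 30355.9 = 121.423 m.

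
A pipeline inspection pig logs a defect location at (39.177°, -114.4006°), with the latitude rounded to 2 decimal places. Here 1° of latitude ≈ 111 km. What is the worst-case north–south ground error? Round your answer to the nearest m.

Rounding to 2 decimal places leaves the latitude within ±0.005° of the true value.
Along the meridian that is 0.005° × 111000 m/° = 555 m.

555 m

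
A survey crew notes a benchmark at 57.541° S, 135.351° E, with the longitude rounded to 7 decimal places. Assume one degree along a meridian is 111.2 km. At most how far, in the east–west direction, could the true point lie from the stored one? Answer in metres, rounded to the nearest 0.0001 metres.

Rounding to 7 decimal places leaves the longitude within ±5e-08° of the true value.
Parallels shrink by cos φ, so at 57.541° a degree of longitude is 111200 × 0.5367 ≈ 59680.6 m.
East–west error: 5e-08° × 59680.6 m/° ≈ 0.00298403 m.

0.0030 metres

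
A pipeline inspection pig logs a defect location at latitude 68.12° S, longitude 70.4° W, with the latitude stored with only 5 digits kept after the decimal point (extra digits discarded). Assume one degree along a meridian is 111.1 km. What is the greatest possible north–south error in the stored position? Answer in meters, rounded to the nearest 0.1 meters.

Truncating at 5 decimal places can drop up to a full unit in the last place, so the latitude may be off by as much as 1e-05°.
Along the meridian that is 1e-05° × 111100 m/° = 1.111 m.

1.1 meters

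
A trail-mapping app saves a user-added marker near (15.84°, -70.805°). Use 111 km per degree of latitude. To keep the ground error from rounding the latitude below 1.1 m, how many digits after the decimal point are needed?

One degree of latitude covers 111000 m.
Rounding to N decimal places gives at most 0.5 × 10⁻ᴺ degrees of error, i.e. 0.5 × 10⁻ᴺ × 111000 m.
Need 0.5 × 111000 × 10⁻ᴺ ≤ 1.1 → 10⁻ᴺ ≤ 1.982e-05, so N ≥ 4.70.
So 5 decimal places suffice (0.555 m); 4 would allow up to 5.55 m.

5 decimal places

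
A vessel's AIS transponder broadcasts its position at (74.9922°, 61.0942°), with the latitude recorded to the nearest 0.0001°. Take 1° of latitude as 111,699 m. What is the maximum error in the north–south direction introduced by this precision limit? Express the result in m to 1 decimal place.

Rounding to 4 decimal places leaves the latitude within ±5e-05° of the true value.
Along the meridian that is 5e-05° × 111699 m/° = 5.58495 m.

5.6 m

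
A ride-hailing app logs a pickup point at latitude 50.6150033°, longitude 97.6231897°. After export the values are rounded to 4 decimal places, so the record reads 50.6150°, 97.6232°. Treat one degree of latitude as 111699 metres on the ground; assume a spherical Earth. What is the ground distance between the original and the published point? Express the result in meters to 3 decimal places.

Δlat = 50.6150033 − 50.6150 = +0.0000033°; Δlon = 97.6231897 − 97.6232 = -0.0000103°.
N–S: 0.0000033° × 111699 m/° = 0.368607 m.
East–west at this latitude: -0.0000103° × 111699 × cos 50.615° ≈ -0.0000103 × 70876.2 = -0.730024 m.
Distance: √(0.368607² + 0.730024²) ≈ 0.817806 m.

0.818 meters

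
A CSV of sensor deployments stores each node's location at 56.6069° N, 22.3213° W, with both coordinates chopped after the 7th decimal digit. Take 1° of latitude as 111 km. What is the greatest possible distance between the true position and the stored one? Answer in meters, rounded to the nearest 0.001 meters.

Truncating at 7 decimal places can drop up to a full unit in the last place, so each coordinate may be off by as much as 1e-07°.
N–S: 1e-07° × 111000 m/° = 0.0111 m.
East–west component at 56.6069°: 1e-07° × 111000 × cos 56.6069° ≈ 1e-07 × 61092.2 ≈ 0.00610922 m.
Worst case both components are at the extreme and orthogonal: √(0.0111² + 0.00610922²) ≈ 0.0126701 m.

0.013 meters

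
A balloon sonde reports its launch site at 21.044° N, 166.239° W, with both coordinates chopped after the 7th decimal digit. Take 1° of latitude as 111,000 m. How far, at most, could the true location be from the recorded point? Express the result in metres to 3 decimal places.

Truncating at 7 decimal places can drop up to a full unit in the last place, so each coordinate may be off by as much as 1e-07°.
Latitude error → 1e-07 × 111000 = 0.0111 m along the meridian.
E–W at 21.044°: 1e-07° × 111000 × cos 21.044° = 1e-07 × 111000 × 0.9333 ≈ 0.0103597 m.
The two errors are perpendicular, so the maximum displacement is √(0.0111² + 0.0103597²) ≈ 0.0151833 m.

0.015 metres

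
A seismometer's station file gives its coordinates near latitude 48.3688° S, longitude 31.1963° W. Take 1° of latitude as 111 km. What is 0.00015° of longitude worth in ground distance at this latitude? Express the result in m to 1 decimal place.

11.1 m

One degree of longitude here spans 111000 × cos 48.3688° = 111000 × 0.6643 ≈ 73741 m; 0.00015° of that is 11.0611 m.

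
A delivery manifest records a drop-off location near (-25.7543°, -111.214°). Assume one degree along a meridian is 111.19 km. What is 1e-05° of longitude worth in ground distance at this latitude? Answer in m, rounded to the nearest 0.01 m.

1e-05° of longitude at 25.7543° is 1e-05 × 111190 × cos 25.7543° ≈ 1e-05 × 100145 = 1.00145 m.

1.00 m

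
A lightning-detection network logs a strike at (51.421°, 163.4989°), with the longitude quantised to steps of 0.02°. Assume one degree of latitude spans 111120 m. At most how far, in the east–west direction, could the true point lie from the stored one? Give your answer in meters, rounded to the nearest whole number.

With a 0.02° grid the true value lies within half a step, ±0.02°/2 = ±0.01°, of the stored one.
Parallels shrink by cos φ, so at 51.421° a degree of longitude is 111120 × 0.6236 ≈ 69293.7 m.
East–west error: 0.01° × 69293.7 m/° ≈ 692.937 m.

693 meters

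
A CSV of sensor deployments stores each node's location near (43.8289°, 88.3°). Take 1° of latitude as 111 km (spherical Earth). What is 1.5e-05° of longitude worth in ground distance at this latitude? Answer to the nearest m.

1 m

One degree of longitude here spans 111000 × cos 43.8289° = 111000 × 0.7214 ≈ 80076.6 m; 1.5e-05° of that is 1.20115 m.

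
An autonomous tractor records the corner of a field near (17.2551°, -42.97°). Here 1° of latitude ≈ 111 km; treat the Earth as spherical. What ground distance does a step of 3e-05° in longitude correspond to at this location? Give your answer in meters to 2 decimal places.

3.18 meters

One degree of longitude here spans 111000 × cos 17.2551° = 111000 × 0.9550 ≈ 106004 m; 3e-05° of that is 3.18013 m.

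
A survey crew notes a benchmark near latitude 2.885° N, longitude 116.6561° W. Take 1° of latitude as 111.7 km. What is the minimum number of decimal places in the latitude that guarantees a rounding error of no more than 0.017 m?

7 decimal places

One degree of latitude covers 111700 m.
N decimal places → at most half a unit in the last place, 0.5 × 10⁻ᴺ° = 111700/2 × 10⁻ᴺ m.
Need 0.5 × 111700 × 10⁻ᴺ ≤ 0.017 → 10⁻ᴺ ≤ 3.044e-07, so N ≥ 6.52.
So 7 decimal places suffice (0.00558 m); 6 would allow up to 0.0558 m.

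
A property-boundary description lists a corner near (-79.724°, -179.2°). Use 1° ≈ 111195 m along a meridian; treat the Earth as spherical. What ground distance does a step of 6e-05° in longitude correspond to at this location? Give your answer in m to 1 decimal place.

At 79.724° a degree of longitude is 111195 × cos 79.724° ≈ 19836.1 m, so 6e-05° corresponds to 1.19017 m.

1.2 m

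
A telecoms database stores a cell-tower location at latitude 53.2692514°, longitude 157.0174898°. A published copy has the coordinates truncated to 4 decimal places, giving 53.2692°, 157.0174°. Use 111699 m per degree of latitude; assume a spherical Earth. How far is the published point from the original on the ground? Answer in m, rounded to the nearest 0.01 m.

The latitude changed by +0.0000514° and the longitude by +0.0000898°.
North–south shift: 0.0000514 × 111699 = 5.74133 m.
E–W at 53.2692°: 0.0000898° × 111699 × cos 53.2692° = 0.0000898 × 111699 × 0.5981 ≈ 5.99884 m.
Combined displacement = (5.74133² + 5.99884²)^½ ≈ 8.30355 m.

8.30 m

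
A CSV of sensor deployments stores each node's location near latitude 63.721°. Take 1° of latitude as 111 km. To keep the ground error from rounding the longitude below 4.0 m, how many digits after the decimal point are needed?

At 63.721° one degree of longitude covers 111000 × cos 63.721° ≈ 111000 × 0.4427 ≈ 49144.4 m.
N decimal places → at most half a unit in the last place, 0.5 × 10⁻ᴺ° = 49144.4/2 × 10⁻ᴺ m.
Need 0.5 × 49144.4 × 10⁻ᴺ ≤ 4.0 → 10⁻ᴺ ≤ 1.628e-04, so N ≥ 3.79.
N = 3 would give 24.6 m (too coarse); N = 4 gives 2.46 m ≤ 4.0 m.

4 decimal places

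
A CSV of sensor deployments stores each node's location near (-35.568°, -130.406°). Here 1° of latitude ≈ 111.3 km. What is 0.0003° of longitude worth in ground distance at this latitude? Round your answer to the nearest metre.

27 metres

0.0003° of longitude at 35.568° is 0.0003 × 111300 × cos 35.568° ≈ 0.0003 × 90534.3 = 27.1603 m.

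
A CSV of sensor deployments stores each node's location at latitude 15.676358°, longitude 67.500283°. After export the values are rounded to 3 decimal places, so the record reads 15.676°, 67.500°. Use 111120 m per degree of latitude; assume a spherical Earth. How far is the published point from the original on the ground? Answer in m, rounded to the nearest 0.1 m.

Δlat = 15.676358 − 15.676 = +0.000358°; Δlon = 67.500283 − 67.500 = +0.000283°.
North–south shift: 0.000358 × 111120 = 39.781 m.
E–W at 15.676°: 0.000283° × 111120 × cos 15.676° = 0.000283 × 111120 × 0.9628 ≈ 30.2773 m.
Combined displacement = (39.781² + 30.2773²)^½ ≈ 49.9924 m.

50.0 m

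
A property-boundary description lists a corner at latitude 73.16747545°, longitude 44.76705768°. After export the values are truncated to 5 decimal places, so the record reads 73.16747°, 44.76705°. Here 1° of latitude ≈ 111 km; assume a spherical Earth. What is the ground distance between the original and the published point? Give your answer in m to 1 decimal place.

The latitude changed by +0.00000545° and the longitude by +0.00000768°.
North–south shift: 0.00000545 × 111000 = 0.60495 m.
East–west at this latitude: 0.00000768° × 111000 × cos 73.1675° ≈ 0.00000768 × 32142.9 = 0.246857 m.
Hypotenuse of the two orthogonal shifts: √(0.60495² + 0.246857²) = 0.653378 m.

0.7 m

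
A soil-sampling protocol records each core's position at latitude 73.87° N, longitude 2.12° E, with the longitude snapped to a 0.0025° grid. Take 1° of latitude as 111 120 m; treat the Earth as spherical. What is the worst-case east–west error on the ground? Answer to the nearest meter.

With a 0.0025° grid the true value lies within half a step, ±0.0025°/2 = ±0.00125°, of the stored one.
One degree of longitude at 73.87° is 111120 × cos 73.87° ≈ 111120 × 0.2778 = 30871.1 m.
So at most 0.00125° × 30871.1 ≈ 38.5889 m east–west.

39 meters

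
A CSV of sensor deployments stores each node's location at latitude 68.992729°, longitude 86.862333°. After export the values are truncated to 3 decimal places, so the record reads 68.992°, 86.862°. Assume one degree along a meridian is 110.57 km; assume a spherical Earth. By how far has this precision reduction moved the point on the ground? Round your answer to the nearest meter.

The latitude changed by +0.000729° and the longitude by +0.000333°.
North–south shift: 0.000729 × 110570 = 80.6055 m.
E–W at 68.992°: 0.000333° × 110570 × cos 68.992° = 0.000333 × 110570 × 0.3585 ≈ 13.1998 m.
Combined displacement = (80.6055² + 13.1998²)^½ ≈ 81.6792 m.

82 meters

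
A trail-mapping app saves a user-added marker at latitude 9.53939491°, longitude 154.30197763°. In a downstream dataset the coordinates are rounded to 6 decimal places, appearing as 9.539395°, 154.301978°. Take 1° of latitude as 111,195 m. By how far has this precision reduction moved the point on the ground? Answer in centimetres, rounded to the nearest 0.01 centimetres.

Δlat = 9.53939491 − 9.539395 = -0.00000009°; Δlon = 154.30197763 − 154.301978 = -0.00000037°.
North–south shift: -0.00000009 × 111195 = -0.0100076 m.
East–west at this latitude: -0.00000037° × 111195 × cos 9.5394° ≈ -0.00000037 × 109657 = -0.0405732 m.
Combined displacement = (0.0100076² + 0.0405732²)^½ ≈ 0.0417892 m.
That is 0.0417892 m = 4.1789 cm.

4.18 centimetres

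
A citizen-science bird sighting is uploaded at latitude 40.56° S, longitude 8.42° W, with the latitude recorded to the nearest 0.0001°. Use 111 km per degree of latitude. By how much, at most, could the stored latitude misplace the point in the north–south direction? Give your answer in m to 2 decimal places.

Rounding to 4 decimal places leaves the latitude within ±5e-05° of the true value.
Along the meridian that is 5e-05° × 111000 m/° = 5.55 m.

5.55 m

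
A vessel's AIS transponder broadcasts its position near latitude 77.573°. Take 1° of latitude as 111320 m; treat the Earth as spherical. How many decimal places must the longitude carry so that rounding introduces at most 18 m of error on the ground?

3 decimal places

At 77.573° one degree of longitude covers 111320 × cos 77.573° ≈ 111320 × 0.2152 ≈ 23955.6 m.
With N decimal places the half-ulp bound is 0.5·10⁻ᴺ°, or 0.5·10⁻ᴺ × 23955.6 m on the ground.
Setting 11977.8 × 10⁻ᴺ ≤ 18 gives 10ᴺ ≥ 665.4, i.e. N ≥ 2.82.
At 2 places the error can reach 120 m, but 3 places keeps it to 12 m.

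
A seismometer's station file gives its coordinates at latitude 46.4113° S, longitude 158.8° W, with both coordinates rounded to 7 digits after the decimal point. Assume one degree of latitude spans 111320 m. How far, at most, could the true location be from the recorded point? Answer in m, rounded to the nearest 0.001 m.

Rounding to 7 decimal places leaves each coordinate within ±5e-08° of the true value.
North–south component: 5e-08° × 111320 = 0.005566 m.
Longitude error → 5e-08 × 111320 × cos 46.4113° = 5e-08 × 111320 × 0.6895 ≈ 0.00383763 m.
Worst case both components are at the extreme and orthogonal: √(0.005566² + 0.00383763²) ≈ 0.00676075 m.

0.007 m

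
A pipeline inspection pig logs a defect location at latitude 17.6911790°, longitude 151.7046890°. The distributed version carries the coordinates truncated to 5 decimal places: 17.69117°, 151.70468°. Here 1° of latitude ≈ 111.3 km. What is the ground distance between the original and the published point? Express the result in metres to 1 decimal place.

1.4 metres

The latitude changed by +0.0000090° and the longitude by +0.0000090°.
North–south shift: 0.0000090 × 111300 = 1.0017 m.
East–west at this latitude: 0.0000090° × 111300 × cos 17.6912° ≈ 0.0000090 × 106036 = 0.954328 m.
Hypotenuse of the two orthogonal shifts: √(1.0017² + 0.954328²) = 1.38353 m.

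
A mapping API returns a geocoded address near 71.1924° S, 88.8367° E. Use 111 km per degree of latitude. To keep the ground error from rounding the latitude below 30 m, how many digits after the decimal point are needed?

One degree of latitude covers 111000 m.
N decimal places → at most half a unit in the last place, 0.5 × 10⁻ᴺ° = 111000/2 × 10⁻ᴺ m.
Need 0.5 × 111000 × 10⁻ᴺ ≤ 30 → 10⁻ᴺ ≤ 5.405e-04, so N ≥ 3.27.
At 3 places the error can reach 55.5 m, but 4 places keeps it to 5.55 m.

4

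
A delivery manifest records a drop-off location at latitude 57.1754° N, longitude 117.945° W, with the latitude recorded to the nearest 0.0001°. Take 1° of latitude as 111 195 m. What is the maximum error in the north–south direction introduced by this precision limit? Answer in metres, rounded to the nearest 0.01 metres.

Rounding to 4 decimal places leaves the latitude within ±5e-05° of the true value.
Along the meridian that is 5e-05° × 111195 m/° = 5.55975 m.

5.56 metres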